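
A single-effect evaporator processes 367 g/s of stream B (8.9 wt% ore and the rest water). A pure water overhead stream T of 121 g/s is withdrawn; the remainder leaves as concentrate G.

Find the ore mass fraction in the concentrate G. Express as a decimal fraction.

ore is not removed: 367×0.089 = 32.663 g/s of ore enters G.
Concentrate = 367 − 121 = 246 g/s.
Mass fraction = 32.663/246 = 0.133.

0.133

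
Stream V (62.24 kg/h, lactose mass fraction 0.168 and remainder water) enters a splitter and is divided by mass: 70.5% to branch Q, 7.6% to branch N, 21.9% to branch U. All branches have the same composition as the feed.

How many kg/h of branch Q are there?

43.88 kg/h

Branch Q flow = 0.705×62.24 = 43.879 kg/h.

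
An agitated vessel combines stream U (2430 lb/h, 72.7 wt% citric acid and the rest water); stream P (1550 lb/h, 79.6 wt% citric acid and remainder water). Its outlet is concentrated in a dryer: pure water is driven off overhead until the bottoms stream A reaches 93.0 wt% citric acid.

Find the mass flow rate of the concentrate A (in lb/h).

citric acid entering = 2430×0.727 + 1550×0.796 = 3000.4 lb/h.
All citric acid reports to A, so A = 3000.4/0.930 = 3226.2 lb/h.

3226 lb/h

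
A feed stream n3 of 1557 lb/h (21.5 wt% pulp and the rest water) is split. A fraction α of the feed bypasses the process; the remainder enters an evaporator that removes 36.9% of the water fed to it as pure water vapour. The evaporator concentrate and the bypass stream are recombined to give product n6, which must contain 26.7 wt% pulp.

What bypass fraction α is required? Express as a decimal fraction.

All 1557×0.215 = 334.75 lb/h of pulp reaches n6, so n6 = 334.75/0.267 = 1253.8 lb/h and vapour = 303.24 lb/h.
The evaporator receives (1−α)·1557 of feed at 0.785 water and removes 0.369 of that water:
0.369×0.785×(1−α)×1557 = 303.24
(1−α) = 303.24/451.01 = 0.6724;  α = 0.3276.

0.328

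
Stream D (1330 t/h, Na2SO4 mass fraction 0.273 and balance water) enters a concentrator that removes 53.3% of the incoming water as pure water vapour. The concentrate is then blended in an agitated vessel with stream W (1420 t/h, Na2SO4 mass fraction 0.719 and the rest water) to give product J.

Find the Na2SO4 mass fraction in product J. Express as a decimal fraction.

0.619

Vapour removed = 0.533×0.727×1330 = 515.36 t/h; concentrate = 814.64 t/h.
Na2SO4 reaching the mixer = 363.09 (from concentrate) + 1420×0.719 = 1384.1 t/h.
Product flow = 814.64 + 1420 = 2234.6 t/h; Na2SO4 fraction = 0.619.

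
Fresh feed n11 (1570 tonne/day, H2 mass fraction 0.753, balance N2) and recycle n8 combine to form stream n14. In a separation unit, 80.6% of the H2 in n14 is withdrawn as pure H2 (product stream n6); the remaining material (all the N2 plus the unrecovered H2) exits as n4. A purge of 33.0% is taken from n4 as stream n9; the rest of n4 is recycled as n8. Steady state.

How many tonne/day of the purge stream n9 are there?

474.8 tonne/day

N2 enters only via n11 and leaves only via the purge: 1570×0.247 = 0.330×(N2 in n4), and the separation unit passes all N2, so N2 in n14 = N2 in n4 = 1175.1 tonne/day.
H2 in n14: m_A = 1570×0.753 + (1−0.330)·(1−0.806)·m_A, so m_A = 1182.2/0.8700 = 1358.8 tonne/day.
n4 = (1−0.806)×1358.8 + 1175.1 = 1438.7 tonne/day.
Purge n9 = 0.330×1438.7 = 474.78 tonne/day.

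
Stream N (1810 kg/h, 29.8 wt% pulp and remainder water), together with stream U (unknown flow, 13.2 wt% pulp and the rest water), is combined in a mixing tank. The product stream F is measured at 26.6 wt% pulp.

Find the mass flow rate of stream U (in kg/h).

Let U be the unknown flow. Total out = 1810 + U.
pulp balance: 539.38 + 0.132·U = 0.266·(1810 + U)
(0.132 − 0.266)·U = 0.266×1810 − 539.38 = -57.92
U = -57.92 / -0.134 = 432.24 kg/h

432.2 kg/h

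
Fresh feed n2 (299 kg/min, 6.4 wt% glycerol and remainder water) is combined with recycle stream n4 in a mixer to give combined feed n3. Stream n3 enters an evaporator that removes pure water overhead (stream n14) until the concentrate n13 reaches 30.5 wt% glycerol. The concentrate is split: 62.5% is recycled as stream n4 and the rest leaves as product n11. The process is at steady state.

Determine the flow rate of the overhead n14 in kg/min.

236.3 kg/min

Overall glycerol balance (none leaves overhead): glycerol in fresh feed = glycerol in product, i.e. 299×0.064 = (1−0.625)·n13·0.305.
n13 = 19.136/(0.305×0.375) = 167.31 kg/min.
Recycle n4 = 0.625×167.31 = 104.57 kg/min.
Combined feed n3 = 299 + 104.57 = 403.57 kg/min.
Overhead n14 = n3 − n13 = 403.57 − 167.31 = 236.26 kg/min.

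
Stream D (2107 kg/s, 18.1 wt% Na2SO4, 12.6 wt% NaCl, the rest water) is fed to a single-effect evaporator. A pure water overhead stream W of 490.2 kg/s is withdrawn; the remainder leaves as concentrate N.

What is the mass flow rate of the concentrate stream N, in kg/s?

1617 kg/s

Concentrate = 2107 − 490.2 = 1616.8 kg/s.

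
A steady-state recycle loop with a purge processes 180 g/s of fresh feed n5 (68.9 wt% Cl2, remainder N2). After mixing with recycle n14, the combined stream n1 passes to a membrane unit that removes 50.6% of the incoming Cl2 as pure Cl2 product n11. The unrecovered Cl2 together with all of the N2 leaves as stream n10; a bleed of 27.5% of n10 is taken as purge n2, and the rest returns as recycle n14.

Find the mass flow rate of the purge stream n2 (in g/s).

82.23 g/s

N2 enters only via n5 and leaves only via the purge: 180×0.311 = 0.275×(N2 in n10), and the membrane unit passes all N2, so N2 in n1 = N2 in n10 = 203.56 g/s.
Cl2 in n1: m_A = 180×0.689 + (1−0.275)·(1−0.506)·m_A, so m_A = 124.02/0.6419 = 193.22 g/s.
n10 = (1−0.506)×193.22 + 203.56 = 299.02 g/s.
Purge n2 = 0.275×299.02 = 82.229 g/s.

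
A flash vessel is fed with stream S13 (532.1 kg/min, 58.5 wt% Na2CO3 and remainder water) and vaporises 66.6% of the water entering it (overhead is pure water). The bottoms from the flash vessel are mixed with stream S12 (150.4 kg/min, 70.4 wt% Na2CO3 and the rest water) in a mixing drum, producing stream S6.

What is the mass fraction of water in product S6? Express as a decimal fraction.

Vapour removed = 0.666×0.415×532.1 = 147.07 kg/min; concentrate = 385.03 kg/min.
water reaching the mixer = 73.754 (from concentrate) + 150.4×0.296 = 118.27 kg/min.
Product flow = 385.03 + 150.4 = 535.43 kg/min; water fraction = 0.221.

0.221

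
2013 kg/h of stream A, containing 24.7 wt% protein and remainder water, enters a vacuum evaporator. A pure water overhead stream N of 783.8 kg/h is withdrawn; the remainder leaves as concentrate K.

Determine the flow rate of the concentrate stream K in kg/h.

1229 kg/h

Concentrate = 2013 − 783.8 = 1229.2 kg/h.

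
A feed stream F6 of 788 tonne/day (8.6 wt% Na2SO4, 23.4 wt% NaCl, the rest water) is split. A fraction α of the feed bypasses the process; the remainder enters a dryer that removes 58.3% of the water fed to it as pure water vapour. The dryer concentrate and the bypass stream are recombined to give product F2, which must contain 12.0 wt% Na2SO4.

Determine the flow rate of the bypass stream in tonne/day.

224.8 tonne/day

All 788×0.086 = 67.768 tonne/day of Na2SO4 reaches F2, so F2 = 67.768/0.120 = 564.73 tonne/day and vapour = 223.27 tonne/day.
The evaporator receives (1−α)·788 of feed at 0.680 water and removes 0.583 of that water:
0.583×0.680×(1−α)×788 = 223.27
(1−α) = 223.27/312.39 = 0.7147;  α = 0.2853.
Bypass flow = 0.2853×788 = 224.82 tonne/day.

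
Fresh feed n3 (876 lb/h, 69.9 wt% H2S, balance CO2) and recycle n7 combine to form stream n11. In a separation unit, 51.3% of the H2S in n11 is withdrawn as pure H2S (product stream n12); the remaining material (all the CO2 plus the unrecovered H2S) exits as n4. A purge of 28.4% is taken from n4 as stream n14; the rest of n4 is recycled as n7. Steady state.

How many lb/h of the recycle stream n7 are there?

992.6 lb/h

CO2 enters only via n3 and leaves only via the purge: 876×0.301 = 0.284×(CO2 in n4), and the separation unit passes all CO2, so CO2 in n11 = CO2 in n4 = 928.44 lb/h.
H2S in n11: m_A = 876×0.699 + (1−0.284)·(1−0.513)·m_A, so m_A = 612.32/0.6513 = 940.15 lb/h.
n4 = (1−0.513)×940.15 + 928.44 = 1386.3 lb/h.
Recycle n7 = (1−0.284)×1386.3 = 992.58 lb/h.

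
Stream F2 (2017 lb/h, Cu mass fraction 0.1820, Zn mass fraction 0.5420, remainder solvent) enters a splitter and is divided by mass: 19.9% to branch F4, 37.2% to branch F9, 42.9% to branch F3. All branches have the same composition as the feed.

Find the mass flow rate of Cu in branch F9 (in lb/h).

Branch F9 total = 0.372×2017 = 750.32 lb/h.
Cu in F9 = 0.182×750.32 = 136.56 lb/h.

136.6 lb/h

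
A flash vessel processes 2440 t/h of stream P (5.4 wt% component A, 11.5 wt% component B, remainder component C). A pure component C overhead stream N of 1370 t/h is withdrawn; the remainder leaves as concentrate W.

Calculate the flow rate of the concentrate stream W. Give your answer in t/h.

Concentrate = 2440 − 1370 = 1070 t/h.

1070 t/h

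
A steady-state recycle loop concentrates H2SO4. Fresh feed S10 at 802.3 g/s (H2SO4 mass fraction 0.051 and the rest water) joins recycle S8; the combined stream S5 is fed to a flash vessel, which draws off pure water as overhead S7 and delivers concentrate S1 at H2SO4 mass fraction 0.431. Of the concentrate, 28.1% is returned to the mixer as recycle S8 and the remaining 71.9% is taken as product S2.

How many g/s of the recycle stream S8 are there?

37.1 g/s

Overall H2SO4 balance (none leaves overhead): H2SO4 in fresh feed = H2SO4 in product, i.e. 802.3×0.051 = (1−0.281)·S1·0.431.
S1 = 40.917/(0.431×0.719) = 132.04 g/s.
Recycle S8 = 0.281×132.04 = 37.103 g/s.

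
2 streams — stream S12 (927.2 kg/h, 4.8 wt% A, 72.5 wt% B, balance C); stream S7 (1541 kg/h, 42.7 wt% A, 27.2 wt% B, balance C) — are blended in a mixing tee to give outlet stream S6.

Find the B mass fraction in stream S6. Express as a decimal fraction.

Total flow out = 927.2 + 1541 = 2468.2 kg/h.
B in = 927.2×0.725 + 1541×0.272 = 1091.4 kg/h.
B mass fraction in S6 = 1091.4/2468.2 = 0.442.

0.442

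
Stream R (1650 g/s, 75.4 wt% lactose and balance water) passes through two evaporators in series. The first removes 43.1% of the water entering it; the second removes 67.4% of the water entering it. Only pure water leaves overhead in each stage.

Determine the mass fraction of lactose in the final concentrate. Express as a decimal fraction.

0.943

water in feed = 1650×0.246 = 405.9 g/s.
After stage 1: water left = (1−0.431)×405.9 = 230.96; stream total = 1475.1 g/s.
After stage 2: water left = (1−0.674)×230.96 = 75.292; final concentrate = 1319.4 g/s.
lactose fraction = 1244.1/1319.4 = 0.943.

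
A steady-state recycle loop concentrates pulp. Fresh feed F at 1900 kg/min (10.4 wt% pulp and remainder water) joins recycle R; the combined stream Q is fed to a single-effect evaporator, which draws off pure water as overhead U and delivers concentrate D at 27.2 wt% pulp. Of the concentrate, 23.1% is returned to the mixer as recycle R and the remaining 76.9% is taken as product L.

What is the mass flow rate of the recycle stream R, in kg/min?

218.2 kg/min

Overall pulp balance (none leaves overhead): pulp in fresh feed = pulp in product, i.e. 1900×0.104 = (1−0.231)·D·0.272.
D = 197.6/(0.272×0.769) = 944.7 kg/min.
Recycle R = 0.231×944.7 = 218.22 kg/min.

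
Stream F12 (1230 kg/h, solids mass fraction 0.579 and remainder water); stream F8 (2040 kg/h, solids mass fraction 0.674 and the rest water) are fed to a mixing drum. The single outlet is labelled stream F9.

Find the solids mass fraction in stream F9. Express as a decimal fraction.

Total flow out = 1230 + 2040 = 3270 kg/h.
solids in = 1230×0.579 + 2040×0.674 = 2087.1 kg/h.
solids mass fraction in F9 = 2087.1/3270 = 0.638.

0.638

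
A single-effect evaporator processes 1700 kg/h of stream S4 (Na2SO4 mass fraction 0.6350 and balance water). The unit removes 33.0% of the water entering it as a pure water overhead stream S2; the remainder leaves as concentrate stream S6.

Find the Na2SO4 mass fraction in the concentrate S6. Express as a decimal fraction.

Na2SO4 is not removed: 1700×0.635 = 1079.5 kg/h of Na2SO4 enters S6.
water entering = 1700×0.365 = 620.5 kg/h; overhead removed = 0.330×620.5 = 204.77 kg/h.
Concentrate = 1700 − 204.77 = 1495.2 kg/h.
Mass fraction = 1079.5/1495.2 = 0.7220.

0.7220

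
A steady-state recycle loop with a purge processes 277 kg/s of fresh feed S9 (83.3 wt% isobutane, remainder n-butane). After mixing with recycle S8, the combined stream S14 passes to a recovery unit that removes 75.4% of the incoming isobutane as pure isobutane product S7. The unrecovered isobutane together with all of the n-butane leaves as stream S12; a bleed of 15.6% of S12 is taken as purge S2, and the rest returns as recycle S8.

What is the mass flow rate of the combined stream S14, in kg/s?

n-butane enters only via S9 and leaves only via the purge: 277×0.167 = 0.156×(n-butane in S12), and the recovery unit passes all n-butane, so n-butane in S14 = n-butane in S12 = 296.53 kg/s.
isobutane in S14: m_A = 277×0.833 + (1−0.156)·(1−0.754)·m_A, so m_A = 230.74/0.7924 = 291.2 kg/s.
S14 = 291.2 + 296.53 = 587.73 kg/s.

587.7 kg/s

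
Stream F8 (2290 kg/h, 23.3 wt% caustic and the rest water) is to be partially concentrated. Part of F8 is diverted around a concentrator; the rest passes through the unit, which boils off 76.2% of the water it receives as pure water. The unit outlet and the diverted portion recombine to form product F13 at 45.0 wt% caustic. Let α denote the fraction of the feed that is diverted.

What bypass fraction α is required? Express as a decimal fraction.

All 2290×0.233 = 533.57 kg/h of caustic reaches F13, so F13 = 533.57/0.450 = 1185.7 kg/h and vapour = 1104.3 kg/h.
The evaporator receives (1−α)·2290 of feed at 0.767 water and removes 0.762 of that water:
0.762×0.767×(1−α)×2290 = 1104.3
(1−α) = 1104.3/1338.4 = 0.8251;  α = 0.1749.

0.175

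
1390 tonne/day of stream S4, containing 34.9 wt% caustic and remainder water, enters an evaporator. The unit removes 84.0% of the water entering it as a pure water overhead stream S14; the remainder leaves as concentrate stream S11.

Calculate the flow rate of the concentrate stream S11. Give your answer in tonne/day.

water entering = 1390×0.651 = 904.89 tonne/day; overhead removed = 0.840×904.89 = 760.11 tonne/day.
Concentrate = 1390 − 760.11 = 629.89 tonne/day.

629.9 tonne/day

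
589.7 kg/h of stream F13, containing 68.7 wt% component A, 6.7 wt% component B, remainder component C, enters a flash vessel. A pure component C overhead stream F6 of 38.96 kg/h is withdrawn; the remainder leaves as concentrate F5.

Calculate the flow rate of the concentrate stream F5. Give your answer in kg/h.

Concentrate = 589.7 − 38.96 = 550.74 kg/h.

550.7 kg/h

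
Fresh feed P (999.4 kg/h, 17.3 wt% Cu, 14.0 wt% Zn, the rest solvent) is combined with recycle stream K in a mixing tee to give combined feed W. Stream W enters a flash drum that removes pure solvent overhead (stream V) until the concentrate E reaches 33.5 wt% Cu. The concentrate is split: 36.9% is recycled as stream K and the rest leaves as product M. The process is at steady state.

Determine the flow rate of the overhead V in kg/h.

483.3 kg/h

Overall Cu balance (none leaves overhead): Cu in fresh feed = Cu in product, i.e. 999.4×0.173 = (1−0.369)·E·0.335.
E = 172.9/(0.335×0.631) = 817.92 kg/h.
Recycle K = 0.369×817.92 = 301.81 kg/h.
Combined feed W = 999.4 + 301.81 = 1301.2 kg/h.
Overhead V = W − E = 1301.2 − 817.92 = 483.29 kg/h.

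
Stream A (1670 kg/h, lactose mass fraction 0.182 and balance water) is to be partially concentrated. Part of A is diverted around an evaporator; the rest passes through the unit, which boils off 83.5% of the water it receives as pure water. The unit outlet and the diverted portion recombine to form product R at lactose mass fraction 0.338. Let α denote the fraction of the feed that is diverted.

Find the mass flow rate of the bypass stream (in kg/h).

All 1670×0.182 = 303.94 kg/h of lactose reaches R, so R = 303.94/0.338 = 899.23 kg/h and vapour = 770.77 kg/h.
The evaporator receives (1−α)·1670 of feed at 0.818 water and removes 0.835 of that water:
0.835×0.818×(1−α)×1670 = 770.77
(1−α) = 770.77/1140.7 = 0.6757;  α = 0.3243.
Bypass flow = 0.3243×1670 = 541.54 kg/h.

541.5 kg/h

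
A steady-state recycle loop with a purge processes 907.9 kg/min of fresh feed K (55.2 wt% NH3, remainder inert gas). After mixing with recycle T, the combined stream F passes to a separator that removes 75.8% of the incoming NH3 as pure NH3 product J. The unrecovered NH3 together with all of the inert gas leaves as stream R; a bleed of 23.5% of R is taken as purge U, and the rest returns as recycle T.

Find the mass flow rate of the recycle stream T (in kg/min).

1438 kg/min

inert gas enters only via K and leaves only via the purge: 907.9×0.448 = 0.235×(inert gas in R), and the separator passes all inert gas, so inert gas in F = inert gas in R = 1730.8 kg/min.
NH3 in F: m_A = 907.9×0.552 + (1−0.235)·(1−0.758)·m_A, so m_A = 501.16/0.8149 = 615.02 kg/min.
R = (1−0.758)×615.02 + 1730.8 = 1879.6 kg/min.
Recycle T = (1−0.235)×1879.6 = 1437.9 kg/min.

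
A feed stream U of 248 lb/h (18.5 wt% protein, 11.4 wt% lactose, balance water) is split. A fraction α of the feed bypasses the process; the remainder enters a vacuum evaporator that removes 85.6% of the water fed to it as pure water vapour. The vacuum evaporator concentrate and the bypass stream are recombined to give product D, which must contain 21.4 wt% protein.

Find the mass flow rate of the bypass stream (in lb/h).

192 lb/h

All 248×0.185 = 45.88 lb/h of protein reaches D, so D = 45.88/0.214 = 214.39 lb/h and vapour = 33.607 lb/h.
The evaporator receives (1−α)·248 of feed at 0.701 water and removes 0.856 of that water:
0.856×0.701×(1−α)×248 = 33.607
(1−α) = 33.607/148.81 = 0.2258;  α = 0.7742.
Bypass flow = 0.7742×248 = 191.99 lb/h.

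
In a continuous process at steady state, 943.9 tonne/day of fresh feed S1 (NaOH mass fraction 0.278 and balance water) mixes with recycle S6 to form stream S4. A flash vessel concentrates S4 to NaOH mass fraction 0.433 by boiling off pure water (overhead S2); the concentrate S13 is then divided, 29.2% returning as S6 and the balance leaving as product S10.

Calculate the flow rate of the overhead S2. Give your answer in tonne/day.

Overall NaOH balance (none leaves overhead): NaOH in fresh feed = NaOH in product, i.e. 943.9×0.278 = (1−0.292)·S13·0.433.
S13 = 262.4/(0.433×0.708) = 855.95 tonne/day.
Recycle S6 = 0.292×855.95 = 249.94 tonne/day.
Combined feed S4 = 943.9 + 249.94 = 1193.8 tonne/day.
Overhead S2 = S4 − S13 = 1193.8 − 855.95 = 337.89 tonne/day.

337.9 tonne/day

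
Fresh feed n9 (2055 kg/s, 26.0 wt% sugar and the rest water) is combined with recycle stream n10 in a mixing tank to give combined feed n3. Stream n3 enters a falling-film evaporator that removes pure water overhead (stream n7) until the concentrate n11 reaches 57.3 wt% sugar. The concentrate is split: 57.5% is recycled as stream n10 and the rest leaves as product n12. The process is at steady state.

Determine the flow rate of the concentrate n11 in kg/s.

Overall sugar balance (none leaves overhead): sugar in fresh feed = sugar in product, i.e. 2055×0.260 = (1−0.575)·n11·0.573.
n11 = 534.3/(0.573×0.425) = 2194 kg/s.

2194 kg/s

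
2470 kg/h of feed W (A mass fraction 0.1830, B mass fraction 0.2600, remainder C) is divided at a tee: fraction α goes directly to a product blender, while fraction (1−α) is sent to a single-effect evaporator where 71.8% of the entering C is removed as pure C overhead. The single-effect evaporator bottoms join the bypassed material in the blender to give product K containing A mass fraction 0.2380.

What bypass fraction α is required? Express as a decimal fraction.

0.422

All 2470×0.183 = 452.01 kg/h of A reaches K, so K = 452.01/0.238 = 1899.2 kg/h and vapour = 570.8 kg/h.
The evaporator receives (1−α)·2470 of feed at 0.557 C and removes 0.718 of that C:
0.718×0.557×(1−α)×2470 = 570.8
(1−α) = 570.8/987.82 = 0.5778;  α = 0.4222.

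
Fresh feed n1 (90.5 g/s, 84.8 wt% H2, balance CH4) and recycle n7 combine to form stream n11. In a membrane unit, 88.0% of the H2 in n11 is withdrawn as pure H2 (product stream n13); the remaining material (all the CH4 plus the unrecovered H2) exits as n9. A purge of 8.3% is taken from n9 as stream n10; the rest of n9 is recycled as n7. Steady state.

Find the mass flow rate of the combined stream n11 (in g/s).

CH4 enters only via n1 and leaves only via the purge: 90.5×0.152 = 0.083×(CH4 in n9), and the membrane unit passes all CH4, so CH4 in n11 = CH4 in n9 = 165.73 g/s.
H2 in n11: m_A = 90.5×0.848 + (1−0.083)·(1−0.880)·m_A, so m_A = 76.744/0.8900 = 86.233 g/s.
n11 = 86.233 + 165.73 = 251.97 g/s.

252 g/s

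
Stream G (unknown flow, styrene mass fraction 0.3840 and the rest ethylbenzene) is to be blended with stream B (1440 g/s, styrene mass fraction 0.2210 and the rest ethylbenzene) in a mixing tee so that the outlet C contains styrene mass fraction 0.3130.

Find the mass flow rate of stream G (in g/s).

Let G be the unknown flow. Total out = 1440 + G.
styrene balance: 318.24 + 0.384·G = 0.313·(1440 + G)
(0.384 − 0.313)·G = 0.313×1440 − 318.24 = 132.48
G = 132.48 / 0.071 = 1865.9 g/s

1866 g/s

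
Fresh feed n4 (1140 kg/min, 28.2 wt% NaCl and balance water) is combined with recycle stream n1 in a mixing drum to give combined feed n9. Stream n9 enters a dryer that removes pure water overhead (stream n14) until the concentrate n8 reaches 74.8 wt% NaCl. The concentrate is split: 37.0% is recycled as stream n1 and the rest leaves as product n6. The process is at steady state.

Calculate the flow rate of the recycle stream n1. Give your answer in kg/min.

Overall NaCl balance (none leaves overhead): NaCl in fresh feed = NaCl in product, i.e. 1140×0.282 = (1−0.370)·n8·0.748.
n8 = 321.48/(0.748×0.630) = 682.2 kg/min.
Recycle n1 = 0.370×682.2 = 252.41 kg/min.

252.4 kg/min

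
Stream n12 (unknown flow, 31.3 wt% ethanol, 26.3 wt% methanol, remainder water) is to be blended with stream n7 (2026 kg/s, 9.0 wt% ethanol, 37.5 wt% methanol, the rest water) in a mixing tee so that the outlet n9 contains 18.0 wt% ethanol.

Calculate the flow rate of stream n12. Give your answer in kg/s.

1371 kg/s

Let n12 be the unknown flow. Total out = 2026 + n12.
ethanol balance: 182.34 + 0.313·n12 = 0.180·(2026 + n12)
(0.313 − 0.180)·n12 = 0.180×2026 − 182.34 = 182.34
n12 = 182.34 / 0.133 = 1371 kg/s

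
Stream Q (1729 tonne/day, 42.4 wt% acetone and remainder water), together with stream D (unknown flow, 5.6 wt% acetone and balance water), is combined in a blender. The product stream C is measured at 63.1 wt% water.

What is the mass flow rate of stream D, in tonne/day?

303.8 tonne/day

Let D be the unknown flow. Total out = 1729 + D.
water balance: 995.9 + 0.944·D = 0.631·(1729 + D)
(0.944 − 0.631)·D = 0.631×1729 − 995.9 = 95.095
D = 95.095 / 0.313 = 303.82 tonne/day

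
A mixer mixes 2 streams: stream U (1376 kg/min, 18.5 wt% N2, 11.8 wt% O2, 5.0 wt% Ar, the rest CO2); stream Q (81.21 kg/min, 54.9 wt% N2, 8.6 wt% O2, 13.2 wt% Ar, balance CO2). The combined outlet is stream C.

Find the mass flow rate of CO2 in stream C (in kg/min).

909.2 kg/min

CO2 out = CO2 in = 1376×0.647 + 81.21×0.233 = 909.19 kg/min.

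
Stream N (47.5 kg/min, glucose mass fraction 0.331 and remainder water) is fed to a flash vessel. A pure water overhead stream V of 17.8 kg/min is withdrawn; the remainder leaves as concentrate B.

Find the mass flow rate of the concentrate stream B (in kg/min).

29.7 kg/min

Concentrate = 47.5 − 17.8 = 29.7 kg/min.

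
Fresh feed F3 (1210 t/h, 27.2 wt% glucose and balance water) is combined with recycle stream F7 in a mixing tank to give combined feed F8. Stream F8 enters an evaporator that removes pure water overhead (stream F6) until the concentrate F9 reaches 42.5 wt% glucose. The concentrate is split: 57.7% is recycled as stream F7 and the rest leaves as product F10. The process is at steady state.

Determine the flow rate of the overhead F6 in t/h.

435.6 t/h

Overall glucose balance (none leaves overhead): glucose in fresh feed = glucose in product, i.e. 1210×0.272 = (1−0.577)·F9·0.425.
F9 = 329.12/(0.425×0.423) = 1830.7 t/h.
Recycle F7 = 0.577×1830.7 = 1056.3 t/h.
Combined feed F8 = 1210 + 1056.3 = 2266.3 t/h.
Overhead F6 = F8 − F9 = 2266.3 − 1830.7 = 435.6 t/h.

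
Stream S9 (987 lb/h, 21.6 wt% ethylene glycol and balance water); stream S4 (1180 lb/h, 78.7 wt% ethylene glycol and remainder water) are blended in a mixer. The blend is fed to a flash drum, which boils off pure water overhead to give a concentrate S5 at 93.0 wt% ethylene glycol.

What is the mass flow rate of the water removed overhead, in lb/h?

ethylene glycol entering = 987×0.216 + 1180×0.787 = 1141.9 lb/h.
All ethylene glycol reports to S5, so S5 = 1141.9/0.930 = 1227.8 lb/h.
Total feed = 2167 lb/h; overhead = 2167 − 1227.8 = 939.2 lb/h.

939.2 lb/h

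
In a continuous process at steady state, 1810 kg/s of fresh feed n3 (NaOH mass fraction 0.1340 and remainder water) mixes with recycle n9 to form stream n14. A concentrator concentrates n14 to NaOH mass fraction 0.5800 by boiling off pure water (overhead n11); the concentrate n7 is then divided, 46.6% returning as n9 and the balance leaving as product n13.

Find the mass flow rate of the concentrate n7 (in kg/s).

Overall NaOH balance (none leaves overhead): NaOH in fresh feed = NaOH in product, i.e. 1810×0.134 = (1−0.466)·n7·0.580.
n7 = 242.54/(0.580×0.534) = 783.09 kg/s.

783.1 kg/s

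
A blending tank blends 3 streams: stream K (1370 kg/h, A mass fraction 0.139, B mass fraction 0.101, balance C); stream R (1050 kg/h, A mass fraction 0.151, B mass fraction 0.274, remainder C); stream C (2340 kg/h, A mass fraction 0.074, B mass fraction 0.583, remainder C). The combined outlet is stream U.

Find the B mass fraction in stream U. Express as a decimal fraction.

0.376

Total flow out = 1370 + 1050 + 2340 = 4760 kg/h.
B in = 1370×0.101 + 1050×0.274 + 2340×0.583 = 1790.3 kg/h.
B mass fraction in U = 1790.3/4760 = 0.376.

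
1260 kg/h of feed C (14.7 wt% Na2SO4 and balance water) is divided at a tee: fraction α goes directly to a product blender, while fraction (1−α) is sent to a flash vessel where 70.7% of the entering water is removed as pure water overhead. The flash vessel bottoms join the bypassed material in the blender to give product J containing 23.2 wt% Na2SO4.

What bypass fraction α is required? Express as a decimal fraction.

All 1260×0.147 = 185.22 kg/h of Na2SO4 reaches J, so J = 185.22/0.232 = 798.36 kg/h and vapour = 461.64 kg/h.
The evaporator receives (1−α)·1260 of feed at 0.853 water and removes 0.707 of that water:
0.707×0.853×(1−α)×1260 = 461.64
(1−α) = 461.64/759.87 = 0.6075;  α = 0.3925.

0.392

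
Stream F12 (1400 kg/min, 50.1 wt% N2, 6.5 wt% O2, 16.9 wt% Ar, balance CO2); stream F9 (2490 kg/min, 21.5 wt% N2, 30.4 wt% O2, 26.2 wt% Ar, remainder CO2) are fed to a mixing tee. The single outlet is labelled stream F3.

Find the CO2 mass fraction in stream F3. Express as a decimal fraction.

0.236

Total flow out = 1400 + 2490 = 3890 kg/min.
CO2 in = 1400×0.265 + 2490×0.219 = 916.31 kg/min.
CO2 mass fraction in F3 = 916.31/3890 = 0.236.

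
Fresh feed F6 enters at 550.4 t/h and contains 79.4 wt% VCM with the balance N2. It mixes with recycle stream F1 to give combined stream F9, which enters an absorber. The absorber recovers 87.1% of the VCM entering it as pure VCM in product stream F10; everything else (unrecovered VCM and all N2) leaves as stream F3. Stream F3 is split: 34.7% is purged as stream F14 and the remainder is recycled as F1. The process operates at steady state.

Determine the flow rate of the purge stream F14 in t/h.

134.7 t/h

N2 enters only via F6 and leaves only via the purge: 550.4×0.206 = 0.347×(N2 in F3), and the absorber passes all N2, so N2 in F9 = N2 in F3 = 326.75 t/h.
VCM in F9: m_A = 550.4×0.794 + (1−0.347)·(1−0.871)·m_A, so m_A = 437.02/0.9158 = 477.22 t/h.
F3 = (1−0.871)×477.22 + 326.75 = 388.31 t/h.
Purge F14 = 0.347×388.31 = 134.74 t/h.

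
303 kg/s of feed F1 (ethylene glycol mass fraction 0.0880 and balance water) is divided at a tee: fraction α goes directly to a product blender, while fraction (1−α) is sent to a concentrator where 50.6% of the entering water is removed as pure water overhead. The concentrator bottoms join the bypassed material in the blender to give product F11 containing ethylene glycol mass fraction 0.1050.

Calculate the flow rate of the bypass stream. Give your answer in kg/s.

All 303×0.088 = 26.664 kg/s of ethylene glycol reaches F11, so F11 = 26.664/0.105 = 253.94 kg/s and vapour = 49.057 kg/s.
The evaporator receives (1−α)·303 of feed at 0.912 water and removes 0.506 of that water:
0.506×0.912×(1−α)×303 = 49.057
(1−α) = 49.057/139.83 = 0.3508;  α = 0.6492.
Bypass flow = 0.6492×303 = 196.69 kg/s.

196.7 kg/s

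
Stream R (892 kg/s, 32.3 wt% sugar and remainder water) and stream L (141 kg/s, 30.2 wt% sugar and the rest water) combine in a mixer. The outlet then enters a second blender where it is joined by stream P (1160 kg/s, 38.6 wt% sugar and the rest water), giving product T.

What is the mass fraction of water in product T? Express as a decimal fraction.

Overall, product flow = 2193 kg/s.
water in = 892×0.677 + 141×0.698 + 1160×0.614 = 1414.5 kg/s.
water fraction in T = 0.645.

0.645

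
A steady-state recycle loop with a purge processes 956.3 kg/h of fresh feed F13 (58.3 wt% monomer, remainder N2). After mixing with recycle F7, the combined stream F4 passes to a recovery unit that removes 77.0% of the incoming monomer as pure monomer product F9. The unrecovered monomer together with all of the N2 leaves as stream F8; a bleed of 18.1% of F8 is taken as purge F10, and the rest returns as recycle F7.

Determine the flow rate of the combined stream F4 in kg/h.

N2 enters only via F13 and leaves only via the purge: 956.3×0.417 = 0.181×(N2 in F8), and the recovery unit passes all N2, so N2 in F4 = N2 in F8 = 2203.2 kg/h.
monomer in F4: m_A = 956.3×0.583 + (1−0.181)·(1−0.770)·m_A, so m_A = 557.52/0.8116 = 686.92 kg/h.
F4 = 686.92 + 2203.2 = 2890.1 kg/h.

2890 kg/h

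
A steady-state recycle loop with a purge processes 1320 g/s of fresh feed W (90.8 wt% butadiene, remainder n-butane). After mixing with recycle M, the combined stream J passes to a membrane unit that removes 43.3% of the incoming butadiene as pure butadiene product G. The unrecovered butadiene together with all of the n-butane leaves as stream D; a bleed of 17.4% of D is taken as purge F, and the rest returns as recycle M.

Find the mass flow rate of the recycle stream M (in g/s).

n-butane enters only via W and leaves only via the purge: 1320×0.092 = 0.174×(n-butane in D), and the membrane unit passes all n-butane, so n-butane in J = n-butane in D = 697.93 g/s.
butadiene in J: m_A = 1320×0.908 + (1−0.174)·(1−0.433)·m_A, so m_A = 1198.6/0.5317 = 2254.4 g/s.
D = (1−0.433)×2254.4 + 697.93 = 1976.2 g/s.
Recycle M = (1−0.174)×1976.2 = 1632.3 g/s.

1632 g/s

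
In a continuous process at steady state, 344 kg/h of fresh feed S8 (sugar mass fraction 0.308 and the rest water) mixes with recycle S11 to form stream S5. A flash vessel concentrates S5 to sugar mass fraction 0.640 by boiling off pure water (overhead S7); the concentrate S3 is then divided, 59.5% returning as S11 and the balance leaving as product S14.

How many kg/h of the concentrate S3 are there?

408.8 kg/h

Overall sugar balance (none leaves overhead): sugar in fresh feed = sugar in product, i.e. 344×0.308 = (1−0.595)·S3·0.640.
S3 = 105.95/(0.640×0.405) = 408.77 kg/h.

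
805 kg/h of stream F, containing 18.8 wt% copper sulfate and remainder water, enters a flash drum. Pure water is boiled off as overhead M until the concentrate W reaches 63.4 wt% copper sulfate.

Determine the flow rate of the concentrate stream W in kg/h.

copper sulfate is conserved: 805×0.188 = 151.34 kg/h all reports to the concentrate.
Concentrate = 151.34/(target fraction) = 238.71 kg/h.

238.7 kg/h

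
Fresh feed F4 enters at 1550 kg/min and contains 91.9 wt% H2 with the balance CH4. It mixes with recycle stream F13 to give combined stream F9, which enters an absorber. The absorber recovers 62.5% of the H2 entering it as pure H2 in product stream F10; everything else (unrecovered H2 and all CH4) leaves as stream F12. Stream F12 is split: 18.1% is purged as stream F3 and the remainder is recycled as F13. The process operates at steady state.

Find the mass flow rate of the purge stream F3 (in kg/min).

CH4 enters only via F4 and leaves only via the purge: 1550×0.081 = 0.181×(CH4 in F12), and the absorber passes all CH4, so CH4 in F9 = CH4 in F12 = 693.65 kg/min.
H2 in F9: m_A = 1550×0.919 + (1−0.181)·(1−0.625)·m_A, so m_A = 1424.5/0.6929 = 2055.9 kg/min.
F12 = (1−0.625)×2055.9 + 693.65 = 1464.6 kg/min.
Purge F3 = 0.181×1464.6 = 265.09 kg/min.

265.1 kg/min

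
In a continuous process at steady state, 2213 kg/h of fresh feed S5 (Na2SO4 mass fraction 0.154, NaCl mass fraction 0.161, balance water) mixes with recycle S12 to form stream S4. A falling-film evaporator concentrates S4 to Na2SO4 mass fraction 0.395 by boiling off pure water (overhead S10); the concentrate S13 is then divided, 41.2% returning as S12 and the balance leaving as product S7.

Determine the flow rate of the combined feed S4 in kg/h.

Overall Na2SO4 balance (none leaves overhead): Na2SO4 in fresh feed = Na2SO4 in product, i.e. 2213×0.154 = (1−0.412)·S13·0.395.
S13 = 340.8/(0.395×0.588) = 1467.3 kg/h.
Recycle S12 = 0.412×1467.3 = 604.54 kg/h.
Combined feed S4 = 2213 + 604.54 = 2817.5 kg/h.

2818 kg/h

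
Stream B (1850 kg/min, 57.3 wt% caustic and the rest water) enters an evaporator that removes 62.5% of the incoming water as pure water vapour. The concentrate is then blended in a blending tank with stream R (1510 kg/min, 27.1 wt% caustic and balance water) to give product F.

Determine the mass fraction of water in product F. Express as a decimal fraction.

0.487

Vapour removed = 0.625×0.427×1850 = 493.72 kg/min; concentrate = 1356.3 kg/min.
water reaching the mixer = 296.23 (from concentrate) + 1510×0.729 = 1397 kg/min.
Product flow = 1356.3 + 1510 = 2866.3 kg/min; water fraction = 0.487.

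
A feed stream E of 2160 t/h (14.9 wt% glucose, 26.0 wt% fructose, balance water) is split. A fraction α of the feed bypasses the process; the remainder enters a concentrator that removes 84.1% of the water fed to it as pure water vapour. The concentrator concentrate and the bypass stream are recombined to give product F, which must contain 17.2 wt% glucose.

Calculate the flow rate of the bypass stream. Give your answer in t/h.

1579 t/h

All 2160×0.149 = 321.84 t/h of glucose reaches F, so F = 321.84/0.172 = 1871.2 t/h and vapour = 288.84 t/h.
The evaporator receives (1−α)·2160 of feed at 0.591 water and removes 0.841 of that water:
0.841×0.591×(1−α)×2160 = 288.84
(1−α) = 288.84/1073.6 = 0.2690;  α = 0.7310.
Bypass flow = 0.7310×2160 = 1578.9 t/h.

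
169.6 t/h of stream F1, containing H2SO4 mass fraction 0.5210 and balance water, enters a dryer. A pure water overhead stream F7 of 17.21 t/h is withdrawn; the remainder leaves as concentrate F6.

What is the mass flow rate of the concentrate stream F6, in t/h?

152.4 t/h

Concentrate = 169.6 − 17.21 = 152.39 t/h.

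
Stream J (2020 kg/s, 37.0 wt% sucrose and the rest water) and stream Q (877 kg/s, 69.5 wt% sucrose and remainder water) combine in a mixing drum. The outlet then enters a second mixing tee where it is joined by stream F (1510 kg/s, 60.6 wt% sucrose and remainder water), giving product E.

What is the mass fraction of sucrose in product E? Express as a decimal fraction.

0.516

Overall, product flow = 4407 kg/s.
sucrose in = 2020×0.370 + 877×0.695 + 1510×0.606 = 2272 kg/s.
sucrose fraction in E = 0.516.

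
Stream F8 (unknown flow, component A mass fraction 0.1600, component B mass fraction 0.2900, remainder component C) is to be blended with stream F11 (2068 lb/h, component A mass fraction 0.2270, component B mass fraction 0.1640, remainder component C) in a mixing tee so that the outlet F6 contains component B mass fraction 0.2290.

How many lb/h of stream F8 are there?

Let F8 be the unknown flow. Total out = 2068 + F8.
component B balance: 339.15 + 0.290·F8 = 0.229·(2068 + F8)
(0.290 − 0.229)·F8 = 0.229×2068 − 339.15 = 134.42
F8 = 134.42 / 0.061 = 2203.6 lb/h

2204 lb/h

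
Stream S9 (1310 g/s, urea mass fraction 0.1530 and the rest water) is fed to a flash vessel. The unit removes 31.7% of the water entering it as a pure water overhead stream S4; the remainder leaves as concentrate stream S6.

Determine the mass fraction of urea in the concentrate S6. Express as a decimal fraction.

0.2092

urea is not removed: 1310×0.153 = 200.43 g/s of urea enters S6.
water entering = 1310×0.847 = 1109.6 g/s; overhead removed = 0.317×1109.6 = 351.73 g/s.
Concentrate = 1310 − 351.73 = 958.27 g/s.
Mass fraction = 200.43/958.27 = 0.2092.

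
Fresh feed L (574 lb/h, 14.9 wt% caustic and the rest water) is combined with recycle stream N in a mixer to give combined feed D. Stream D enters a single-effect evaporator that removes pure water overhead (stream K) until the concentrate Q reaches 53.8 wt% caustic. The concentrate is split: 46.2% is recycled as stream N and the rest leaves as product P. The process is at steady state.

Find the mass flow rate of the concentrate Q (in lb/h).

Overall caustic balance (none leaves overhead): caustic in fresh feed = caustic in product, i.e. 574×0.149 = (1−0.462)·Q·0.538.
Q = 85.526/(0.538×0.538) = 295.48 lb/h.

295.5 lb/h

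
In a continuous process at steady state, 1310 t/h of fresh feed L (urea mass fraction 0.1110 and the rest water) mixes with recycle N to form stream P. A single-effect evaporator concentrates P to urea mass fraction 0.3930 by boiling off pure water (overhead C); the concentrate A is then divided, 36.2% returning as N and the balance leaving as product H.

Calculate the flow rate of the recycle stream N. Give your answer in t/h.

209.9 t/h

Overall urea balance (none leaves overhead): urea in fresh feed = urea in product, i.e. 1310×0.111 = (1−0.362)·A·0.393.
A = 145.41/(0.393×0.638) = 579.94 t/h.
Recycle N = 0.362×579.94 = 209.94 t/h.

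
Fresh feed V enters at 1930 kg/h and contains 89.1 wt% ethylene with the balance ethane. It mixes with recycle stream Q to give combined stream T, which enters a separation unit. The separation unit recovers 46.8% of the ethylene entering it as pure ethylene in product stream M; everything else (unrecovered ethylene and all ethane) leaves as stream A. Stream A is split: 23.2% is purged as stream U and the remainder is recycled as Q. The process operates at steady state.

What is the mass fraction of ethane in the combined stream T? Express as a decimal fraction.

0.2377

ethane enters only via V and leaves only via the purge: 1930×0.109 = 0.232×(ethane in A), and the separation unit passes all ethane, so ethane in T = ethane in A = 906.77 kg/h.
ethylene in T: m_A = 1930×0.891 + (1−0.232)·(1−0.468)·m_A, so m_A = 1719.6/0.5914 = 2907.6 kg/h.
T = 2907.6 + 906.77 = 3814.4 kg/h.
ethane fraction in T = 906.77/3814.4 = 0.2377.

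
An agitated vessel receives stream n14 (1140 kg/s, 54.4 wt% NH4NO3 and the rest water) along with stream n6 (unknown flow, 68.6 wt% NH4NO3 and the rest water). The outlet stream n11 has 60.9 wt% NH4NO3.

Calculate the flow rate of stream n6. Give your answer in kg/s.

Let n6 be the unknown flow. Total out = 1140 + n6.
NH4NO3 balance: 620.16 + 0.686·n6 = 0.609·(1140 + n6)
(0.686 − 0.609)·n6 = 0.609×1140 − 620.16 = 74.1
n6 = 74.1 / 0.077 = 962.34 kg/s

962.3 kg/s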